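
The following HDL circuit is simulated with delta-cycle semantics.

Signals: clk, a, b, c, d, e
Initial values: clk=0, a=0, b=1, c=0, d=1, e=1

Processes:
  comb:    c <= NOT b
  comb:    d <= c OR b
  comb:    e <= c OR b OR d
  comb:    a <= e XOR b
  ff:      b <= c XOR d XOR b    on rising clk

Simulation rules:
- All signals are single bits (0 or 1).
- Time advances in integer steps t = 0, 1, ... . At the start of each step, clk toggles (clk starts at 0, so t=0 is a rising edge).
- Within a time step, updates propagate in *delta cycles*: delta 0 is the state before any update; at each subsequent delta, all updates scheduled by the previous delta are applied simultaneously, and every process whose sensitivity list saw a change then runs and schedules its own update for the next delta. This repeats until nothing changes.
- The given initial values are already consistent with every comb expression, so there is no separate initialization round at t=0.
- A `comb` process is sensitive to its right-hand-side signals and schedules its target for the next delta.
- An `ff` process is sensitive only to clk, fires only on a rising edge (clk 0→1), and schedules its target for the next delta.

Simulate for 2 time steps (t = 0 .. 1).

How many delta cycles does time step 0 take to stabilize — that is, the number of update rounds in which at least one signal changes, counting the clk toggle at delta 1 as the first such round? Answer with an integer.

4

[bits: b,e,d,c,clk,a]
t=0: Δ0=111000 Δ1=111010 Δ2=011010 Δ3=010111 Δ4=011111 | 4Δ
t=1: Δ0=011111 Δ1=011101 | 1Δ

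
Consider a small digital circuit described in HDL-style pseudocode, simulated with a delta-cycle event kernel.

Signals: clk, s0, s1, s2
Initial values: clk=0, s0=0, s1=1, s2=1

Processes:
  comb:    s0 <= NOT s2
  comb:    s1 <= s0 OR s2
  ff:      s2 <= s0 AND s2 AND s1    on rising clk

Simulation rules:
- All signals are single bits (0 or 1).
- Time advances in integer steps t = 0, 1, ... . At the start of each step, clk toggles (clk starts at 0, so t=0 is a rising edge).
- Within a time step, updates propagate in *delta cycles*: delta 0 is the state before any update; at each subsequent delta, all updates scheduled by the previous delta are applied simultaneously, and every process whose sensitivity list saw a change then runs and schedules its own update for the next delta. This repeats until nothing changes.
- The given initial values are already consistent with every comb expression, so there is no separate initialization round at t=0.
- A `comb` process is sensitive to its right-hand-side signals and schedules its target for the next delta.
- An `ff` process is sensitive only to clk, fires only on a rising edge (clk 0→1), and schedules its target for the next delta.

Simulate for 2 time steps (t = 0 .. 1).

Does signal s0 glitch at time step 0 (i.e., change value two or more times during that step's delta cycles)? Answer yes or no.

no

[bits: s2,s1,s0,clk]
t=0: Δ0=1100 Δ1=1101 Δ2=0101 Δ3=0011 Δ4=0111 | 4Δ
t=1: Δ0=0111 Δ1=0110 | 1Δ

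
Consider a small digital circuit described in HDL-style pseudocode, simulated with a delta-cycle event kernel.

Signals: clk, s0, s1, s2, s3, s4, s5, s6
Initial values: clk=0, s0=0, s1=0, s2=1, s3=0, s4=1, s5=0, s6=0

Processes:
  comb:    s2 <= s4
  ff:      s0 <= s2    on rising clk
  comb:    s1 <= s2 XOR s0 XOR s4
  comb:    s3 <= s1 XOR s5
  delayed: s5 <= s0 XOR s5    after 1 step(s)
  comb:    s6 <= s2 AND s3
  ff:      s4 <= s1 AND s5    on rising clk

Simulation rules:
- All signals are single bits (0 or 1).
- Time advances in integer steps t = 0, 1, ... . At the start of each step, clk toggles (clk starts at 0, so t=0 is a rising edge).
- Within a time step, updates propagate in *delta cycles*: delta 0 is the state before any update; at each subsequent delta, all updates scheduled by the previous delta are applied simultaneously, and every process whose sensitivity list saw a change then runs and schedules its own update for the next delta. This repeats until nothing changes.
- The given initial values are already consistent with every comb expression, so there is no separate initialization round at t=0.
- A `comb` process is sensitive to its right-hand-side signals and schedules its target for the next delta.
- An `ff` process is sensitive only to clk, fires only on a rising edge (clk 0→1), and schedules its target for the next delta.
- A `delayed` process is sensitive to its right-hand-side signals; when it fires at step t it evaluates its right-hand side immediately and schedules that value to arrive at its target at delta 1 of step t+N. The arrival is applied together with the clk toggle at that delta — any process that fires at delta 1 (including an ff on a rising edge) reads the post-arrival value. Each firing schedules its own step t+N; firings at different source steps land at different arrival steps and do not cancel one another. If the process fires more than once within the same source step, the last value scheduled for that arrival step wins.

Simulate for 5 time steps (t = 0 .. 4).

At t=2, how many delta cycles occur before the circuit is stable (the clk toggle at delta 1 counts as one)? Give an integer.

4

t0.Δ0 s5=0 s4=1 clk=0 s3=0 s6=0 s1=0 s2=1 s0=0
t0.Δ1 s5=0 s4=1 clk=1 s3=0 s6=0 s1=0 s2=1 s0=0
t0.Δ2 s5=0 s4=0 clk=1 s3=0 s6=0 s1=0 s2=1 s0=1
t0.Δ3 s5=0 s4=0 clk=1 s3=0 s6=0 s1=0 s2=0 s0=1
t0.Δ4 s5=0 s4=0 clk=1 s3=0 s6=0 s1=1 s2=0 s0=1
t0.Δ5 s5=0 s4=0 clk=1 s3=1 s6=0 s1=1 s2=0 s0=1
t1.Δ0 s5=0 s4=0 clk=1 s3=1 s6=0 s1=1 s2=0 s0=1
t1.Δ1 s5=1 s4=0 clk=0 s3=1 s6=0 s1=1 s2=0 s0=1
t1.Δ2 s5=1 s4=0 clk=0 s3=0 s6=0 s1=1 s2=0 s0=1
t2.Δ0 s5=1 s4=0 clk=0 s3=0 s6=0 s1=1 s2=0 s0=1
t2.Δ1 s5=0 s4=0 clk=1 s3=0 s6=0 s1=1 s2=0 s0=1
t2.Δ2 s5=0 s4=0 clk=1 s3=1 s6=0 s1=1 s2=0 s0=0
t2.Δ3 s5=0 s4=0 clk=1 s3=1 s6=0 s1=0 s2=0 s0=0
t2.Δ4 s5=0 s4=0 clk=1 s3=0 s6=0 s1=0 s2=0 s0=0
t3.Δ0 s5=0 s4=0 clk=1 s3=0 s6=0 s1=0 s2=0 s0=0
t3.Δ1 s5=0 s4=0 clk=0 s3=0 s6=0 s1=0 s2=0 s0=0
t4.Δ0 s5=0 s4=0 clk=0 s3=0 s6=0 s1=0 s2=0 s0=0
t4.Δ1 s5=0 s4=0 clk=1 s3=0 s6=0 s1=0 s2=0 s0=0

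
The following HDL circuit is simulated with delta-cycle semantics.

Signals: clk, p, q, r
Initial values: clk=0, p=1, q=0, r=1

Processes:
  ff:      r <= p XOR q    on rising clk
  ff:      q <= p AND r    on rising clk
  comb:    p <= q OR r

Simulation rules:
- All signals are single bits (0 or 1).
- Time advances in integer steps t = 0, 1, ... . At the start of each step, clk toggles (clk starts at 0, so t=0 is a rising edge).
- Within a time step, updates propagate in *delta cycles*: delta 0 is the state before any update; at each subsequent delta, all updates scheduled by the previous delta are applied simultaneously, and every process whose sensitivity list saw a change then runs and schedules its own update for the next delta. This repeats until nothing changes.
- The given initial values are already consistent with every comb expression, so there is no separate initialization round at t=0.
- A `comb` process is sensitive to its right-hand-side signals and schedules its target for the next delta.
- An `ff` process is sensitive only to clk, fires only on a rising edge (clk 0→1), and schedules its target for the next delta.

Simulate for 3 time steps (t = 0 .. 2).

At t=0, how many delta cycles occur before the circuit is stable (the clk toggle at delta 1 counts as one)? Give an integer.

2

t=0 Δ0: clk=0 r=1 p=1 q=0
  Δ1: clk:0→1
  Δ2: q:0→1
  (2Δ to stable)
t=1 Δ0: clk=1 r=1 p=1 q=1
  Δ1: clk:1→0
  (1Δ to stable)
t=2 Δ0: clk=0 r=1 p=1 q=1
  Δ1: clk:0→1
  Δ2: r:1→0
  (2Δ to stable)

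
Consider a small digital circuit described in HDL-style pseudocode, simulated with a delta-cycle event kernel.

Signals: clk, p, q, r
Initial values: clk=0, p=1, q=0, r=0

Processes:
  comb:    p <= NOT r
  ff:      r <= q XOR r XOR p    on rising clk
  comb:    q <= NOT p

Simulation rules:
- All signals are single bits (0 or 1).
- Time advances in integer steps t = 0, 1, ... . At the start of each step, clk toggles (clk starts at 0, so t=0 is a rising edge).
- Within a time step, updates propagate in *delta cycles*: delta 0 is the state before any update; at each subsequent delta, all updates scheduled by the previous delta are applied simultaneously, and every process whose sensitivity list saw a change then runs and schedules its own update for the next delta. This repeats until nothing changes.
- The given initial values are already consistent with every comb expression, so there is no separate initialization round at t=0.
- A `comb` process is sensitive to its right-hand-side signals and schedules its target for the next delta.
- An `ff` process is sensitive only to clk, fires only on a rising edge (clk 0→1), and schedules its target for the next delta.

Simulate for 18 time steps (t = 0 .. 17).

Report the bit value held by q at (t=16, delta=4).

1

t=0 Δ0: q=0 r=0 p=1 clk=0
  Δ1: clk:0→1
  Δ2: r:0→1
  Δ3: p:1→0
  Δ4: q:0→1
  (4Δ to stable)
t=1 Δ0: q=1 r=1 p=0 clk=1
  Δ1: clk:1→0
  (1Δ to stable)
t=2 Δ0: q=1 r=1 p=0 clk=0
  Δ1: clk:0→1
  Δ2: r:1→0
  Δ3: p:0→1
  Δ4: q:1→0
  (4Δ to stable)
t=3 Δ0: q=0 r=0 p=1 clk=1
  Δ1: clk:1→0
  (1Δ to stable)
t=4 Δ0: q=0 r=0 p=1 clk=0
  Δ1: clk:0→1
  Δ2: r:0→1
  Δ3: p:1→0
  Δ4: q:0→1
  (4Δ to stable)
t=5 Δ0: q=1 r=1 p=0 clk=1
  Δ1: clk:1→0
  (1Δ to stable)
t=6 Δ0: q=1 r=1 p=0 clk=0
  Δ1: clk:0→1
  Δ2: r:1→0
  Δ3: p:0→1
  Δ4: q:1→0
  (4Δ to stable)
t=7 Δ0: q=0 r=0 p=1 clk=1
  Δ1: clk:1→0
  (1Δ to stable)
t=8 Δ0: q=0 r=0 p=1 clk=0
  Δ1: clk:0→1
  Δ2: r:0→1
  Δ3: p:1→0
  Δ4: q:0→1
  (4Δ to stable)
t=9 Δ0: q=1 r=1 p=0 clk=1
  Δ1: clk:1→0
  (1Δ to stable)
t=10 Δ0: q=1 r=1 p=0 clk=0
  Δ1: clk:0→1
  Δ2: r:1→0
  Δ3: p:0→1
  Δ4: q:1→0
  (4Δ to stable)
t=11 Δ0: q=0 r=0 p=1 clk=1
  Δ1: clk:1→0
  (1Δ to stable)
t=12 Δ0: q=0 r=0 p=1 clk=0
  Δ1: clk:0→1
  Δ2: r:0→1
  Δ3: p:1→0
  Δ4: q:0→1
  (4Δ to stable)
t=13 Δ0: q=1 r=1 p=0 clk=1
  Δ1: clk:1→0
  (1Δ to stable)
t=14 Δ0: q=1 r=1 p=0 clk=0
  Δ1: clk:0→1
  Δ2: r:1→0
  Δ3: p:0→1
  Δ4: q:1→0
  (4Δ to stable)
t=15 Δ0: q=0 r=0 p=1 clk=1
  Δ1: clk:1→0
  (1Δ to stable)
t=16 Δ0: q=0 r=0 p=1 clk=0
  Δ1: clk:0→1
  Δ2: r:0→1
  Δ3: p:1→0
  Δ4: q:0→1
  (4Δ to stable)
t=17 Δ0: q=1 r=1 p=0 clk=1
  Δ1: clk:1→0
  (1Δ to stable)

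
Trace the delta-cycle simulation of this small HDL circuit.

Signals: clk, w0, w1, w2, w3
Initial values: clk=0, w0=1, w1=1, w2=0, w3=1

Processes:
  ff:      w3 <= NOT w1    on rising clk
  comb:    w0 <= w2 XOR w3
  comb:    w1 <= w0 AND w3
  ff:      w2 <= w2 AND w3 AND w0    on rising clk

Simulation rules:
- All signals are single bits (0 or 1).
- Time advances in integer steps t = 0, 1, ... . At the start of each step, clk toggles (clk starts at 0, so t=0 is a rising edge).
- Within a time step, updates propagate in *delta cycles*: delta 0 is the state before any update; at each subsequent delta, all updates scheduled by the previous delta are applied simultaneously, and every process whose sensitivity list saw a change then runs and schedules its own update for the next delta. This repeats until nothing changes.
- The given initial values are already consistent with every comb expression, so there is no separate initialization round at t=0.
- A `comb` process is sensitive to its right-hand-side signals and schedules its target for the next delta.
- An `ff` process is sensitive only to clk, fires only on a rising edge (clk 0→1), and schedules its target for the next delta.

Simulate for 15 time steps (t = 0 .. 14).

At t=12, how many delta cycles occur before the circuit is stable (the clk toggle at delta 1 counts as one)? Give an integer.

[bits: w2,w3,clk,w0,w1]
t=0: Δ0=01011 Δ1=01111 Δ2=00111 Δ3=00100 | 3Δ
t=1: Δ0=00100 Δ1=00000 | 1Δ
t=2: Δ0=00000 Δ1=00100 Δ2=01100 Δ3=01110 Δ4=01111 | 4Δ
t=3: Δ0=01111 Δ1=01011 | 1Δ
t=4: Δ0=01011 Δ1=01111 Δ2=00111 Δ3=00100 | 3Δ
t=5: Δ0=00100 Δ1=00000 | 1Δ
t=6: Δ0=00000 Δ1=00100 Δ2=01100 Δ3=01110 Δ4=01111 | 4Δ
t=7: Δ0=01111 Δ1=01011 | 1Δ
t=8: Δ0=01011 Δ1=01111 Δ2=00111 Δ3=00100 | 3Δ
t=9: Δ0=00100 Δ1=00000 | 1Δ
t=10: Δ0=00000 Δ1=00100 Δ2=01100 Δ3=01110 Δ4=01111 | 4Δ
t=11: Δ0=01111 Δ1=01011 | 1Δ
t=12: Δ0=01011 Δ1=01111 Δ2=00111 Δ3=00100 | 3Δ
t=13: Δ0=00100 Δ1=00000 | 1Δ
t=14: Δ0=00000 Δ1=00100 Δ2=01100 Δ3=01110 Δ4=01111 | 4Δ

3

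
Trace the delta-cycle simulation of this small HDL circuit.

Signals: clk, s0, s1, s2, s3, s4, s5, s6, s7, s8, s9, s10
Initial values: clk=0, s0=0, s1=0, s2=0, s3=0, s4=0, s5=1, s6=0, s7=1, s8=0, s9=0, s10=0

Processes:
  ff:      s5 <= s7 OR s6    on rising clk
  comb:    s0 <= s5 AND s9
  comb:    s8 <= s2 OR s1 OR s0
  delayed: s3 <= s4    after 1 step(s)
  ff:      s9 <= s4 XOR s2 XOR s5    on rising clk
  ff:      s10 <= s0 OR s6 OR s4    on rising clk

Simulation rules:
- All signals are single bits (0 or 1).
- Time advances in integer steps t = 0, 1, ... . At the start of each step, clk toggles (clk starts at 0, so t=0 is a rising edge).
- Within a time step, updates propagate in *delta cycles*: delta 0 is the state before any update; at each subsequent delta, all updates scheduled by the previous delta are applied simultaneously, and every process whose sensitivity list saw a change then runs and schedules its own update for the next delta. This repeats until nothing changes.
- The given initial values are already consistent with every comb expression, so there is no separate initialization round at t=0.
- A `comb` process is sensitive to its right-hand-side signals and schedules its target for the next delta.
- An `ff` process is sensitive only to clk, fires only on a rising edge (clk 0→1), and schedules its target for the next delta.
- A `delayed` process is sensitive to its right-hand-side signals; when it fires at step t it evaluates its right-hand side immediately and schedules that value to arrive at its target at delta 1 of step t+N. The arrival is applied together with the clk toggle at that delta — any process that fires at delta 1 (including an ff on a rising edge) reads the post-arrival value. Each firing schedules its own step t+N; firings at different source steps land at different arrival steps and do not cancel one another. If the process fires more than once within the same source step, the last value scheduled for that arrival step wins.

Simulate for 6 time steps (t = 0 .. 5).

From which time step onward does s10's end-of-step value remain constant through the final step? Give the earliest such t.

t=0 Δ0: s7=1 s1=0 s4=0 s0=0 s3=0 s5=1 s8=0 clk=0 s10=0 s6=0 s9=0 s2=0
  Δ1: clk:0→1
  Δ2: s9:0→1
  Δ3: s0:0→1
  Δ4: s8:0→1
  (4Δ to stable)
t=1 Δ0: s7=1 s1=0 s4=0 s0=1 s3=0 s5=1 s8=1 clk=1 s10=0 s6=0 s9=1 s2=0
  Δ1: clk:1→0
  (1Δ to stable)
t=2 Δ0: s7=1 s1=0 s4=0 s0=1 s3=0 s5=1 s8=1 clk=0 s10=0 s6=0 s9=1 s2=0
  Δ1: clk:0→1
  Δ2: s10:0→1
  (2Δ to stable)
t=3 Δ0: s7=1 s1=0 s4=0 s0=1 s3=0 s5=1 s8=1 clk=1 s10=1 s6=0 s9=1 s2=0
  Δ1: clk:1→0
  (1Δ to stable)
t=4 Δ0: s7=1 s1=0 s4=0 s0=1 s3=0 s5=1 s8=1 clk=0 s10=1 s6=0 s9=1 s2=0
  Δ1: clk:0→1
  (1Δ to stable)
t=5 Δ0: s7=1 s1=0 s4=0 s0=1 s3=0 s5=1 s8=1 clk=1 s10=1 s6=0 s9=1 s2=0
  Δ1: clk:1→0
  (1Δ to stable)

2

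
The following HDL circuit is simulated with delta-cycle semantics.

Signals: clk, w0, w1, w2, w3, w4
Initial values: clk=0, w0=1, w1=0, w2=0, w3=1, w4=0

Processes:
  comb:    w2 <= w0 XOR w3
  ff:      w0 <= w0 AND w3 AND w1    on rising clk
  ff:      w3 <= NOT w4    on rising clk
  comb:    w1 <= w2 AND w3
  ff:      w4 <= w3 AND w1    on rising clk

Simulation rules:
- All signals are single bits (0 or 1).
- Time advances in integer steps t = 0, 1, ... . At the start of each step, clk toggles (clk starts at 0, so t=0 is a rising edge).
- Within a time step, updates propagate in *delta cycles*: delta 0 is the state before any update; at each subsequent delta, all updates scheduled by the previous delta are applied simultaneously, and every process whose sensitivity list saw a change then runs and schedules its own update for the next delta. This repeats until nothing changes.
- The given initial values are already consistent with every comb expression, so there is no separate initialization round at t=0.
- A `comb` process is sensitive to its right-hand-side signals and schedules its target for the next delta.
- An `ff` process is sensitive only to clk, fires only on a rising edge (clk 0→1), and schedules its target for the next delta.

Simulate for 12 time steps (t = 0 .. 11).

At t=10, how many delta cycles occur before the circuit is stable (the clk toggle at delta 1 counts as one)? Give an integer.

2

[bits: w1,clk,w3,w2,w0,w4]
t=0: Δ0=001010 Δ1=011010 Δ2=011000 Δ3=011100 Δ4=111100 | 4Δ
t=1: Δ0=111100 Δ1=101100 | 1Δ
t=2: Δ0=101100 Δ1=111100 Δ2=111101 | 2Δ
t=3: Δ0=111101 Δ1=101101 | 1Δ
t=4: Δ0=101101 Δ1=111101 Δ2=110101 Δ3=010001 | 3Δ
t=5: Δ0=010001 Δ1=000001 | 1Δ
t=6: Δ0=000001 Δ1=010001 Δ2=010000 | 2Δ
t=7: Δ0=010000 Δ1=000000 | 1Δ
t=8: Δ0=000000 Δ1=010000 Δ2=011000 Δ3=011100 Δ4=111100 | 4Δ
t=9: Δ0=111100 Δ1=101100 | 1Δ
t=10: Δ0=101100 Δ1=111100 Δ2=111101 | 2Δ
t=11: Δ0=111101 Δ1=101101 | 1Δ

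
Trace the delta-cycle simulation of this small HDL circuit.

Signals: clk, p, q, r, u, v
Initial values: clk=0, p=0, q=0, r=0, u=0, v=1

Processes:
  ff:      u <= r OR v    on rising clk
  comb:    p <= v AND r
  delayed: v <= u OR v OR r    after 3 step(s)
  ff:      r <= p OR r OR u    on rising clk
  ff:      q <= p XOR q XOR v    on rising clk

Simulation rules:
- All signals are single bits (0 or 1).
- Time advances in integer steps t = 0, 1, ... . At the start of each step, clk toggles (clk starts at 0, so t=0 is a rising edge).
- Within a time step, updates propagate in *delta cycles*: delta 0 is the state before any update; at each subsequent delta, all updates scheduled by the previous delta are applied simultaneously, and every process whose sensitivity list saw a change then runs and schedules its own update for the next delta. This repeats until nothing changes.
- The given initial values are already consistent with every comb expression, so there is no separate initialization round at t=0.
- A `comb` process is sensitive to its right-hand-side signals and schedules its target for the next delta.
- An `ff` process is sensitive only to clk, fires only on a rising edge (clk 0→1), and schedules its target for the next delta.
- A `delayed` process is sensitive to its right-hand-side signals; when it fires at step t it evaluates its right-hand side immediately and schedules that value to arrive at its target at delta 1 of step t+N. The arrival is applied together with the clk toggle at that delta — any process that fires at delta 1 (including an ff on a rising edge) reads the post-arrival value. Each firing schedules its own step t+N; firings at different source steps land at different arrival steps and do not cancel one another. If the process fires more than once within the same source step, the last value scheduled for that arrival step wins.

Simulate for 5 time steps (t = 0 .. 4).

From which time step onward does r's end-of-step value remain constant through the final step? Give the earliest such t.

2

[bits: u,q,r,clk,p,v]
t=0: Δ0=000001 Δ1=000101 Δ2=110101 | 2Δ
t=1: Δ0=110101 Δ1=110001 | 1Δ
t=2: Δ0=110001 Δ1=110101 Δ2=101101 Δ3=101111 | 3Δ
t=3: Δ0=101111 Δ1=101011 | 1Δ
t=4: Δ0=101011 Δ1=101111 | 1Δ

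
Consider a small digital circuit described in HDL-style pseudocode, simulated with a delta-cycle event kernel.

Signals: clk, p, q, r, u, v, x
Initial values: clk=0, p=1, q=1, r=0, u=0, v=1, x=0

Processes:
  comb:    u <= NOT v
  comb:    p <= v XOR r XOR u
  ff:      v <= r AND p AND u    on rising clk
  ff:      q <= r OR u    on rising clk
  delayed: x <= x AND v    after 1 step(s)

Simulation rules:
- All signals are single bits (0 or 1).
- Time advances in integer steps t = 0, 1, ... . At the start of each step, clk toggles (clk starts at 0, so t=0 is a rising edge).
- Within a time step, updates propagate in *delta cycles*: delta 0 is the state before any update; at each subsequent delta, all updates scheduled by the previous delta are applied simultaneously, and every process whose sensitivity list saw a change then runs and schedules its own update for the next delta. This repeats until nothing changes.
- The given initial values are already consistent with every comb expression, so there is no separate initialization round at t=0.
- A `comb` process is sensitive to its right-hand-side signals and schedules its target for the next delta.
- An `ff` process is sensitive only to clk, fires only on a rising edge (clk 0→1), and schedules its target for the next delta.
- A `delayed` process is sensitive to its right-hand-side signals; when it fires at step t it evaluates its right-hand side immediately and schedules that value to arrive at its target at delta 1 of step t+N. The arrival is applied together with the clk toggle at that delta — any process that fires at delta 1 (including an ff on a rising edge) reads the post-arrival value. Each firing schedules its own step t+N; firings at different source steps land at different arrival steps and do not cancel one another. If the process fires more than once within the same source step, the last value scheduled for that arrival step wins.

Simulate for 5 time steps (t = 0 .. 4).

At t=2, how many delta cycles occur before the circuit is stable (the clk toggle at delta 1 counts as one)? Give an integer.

2

[bits: q,v,clk,x,r,u,p]
t=0: Δ0=1100001 Δ1=1110001 Δ2=0010001 Δ3=0010010 Δ4=0010011 | 4Δ
t=1: Δ0=0010011 Δ1=0000011 | 1Δ
t=2: Δ0=0000011 Δ1=0010011 Δ2=1010011 | 2Δ
t=3: Δ0=1010011 Δ1=1000011 | 1Δ
t=4: Δ0=1000011 Δ1=1010011 | 1Δ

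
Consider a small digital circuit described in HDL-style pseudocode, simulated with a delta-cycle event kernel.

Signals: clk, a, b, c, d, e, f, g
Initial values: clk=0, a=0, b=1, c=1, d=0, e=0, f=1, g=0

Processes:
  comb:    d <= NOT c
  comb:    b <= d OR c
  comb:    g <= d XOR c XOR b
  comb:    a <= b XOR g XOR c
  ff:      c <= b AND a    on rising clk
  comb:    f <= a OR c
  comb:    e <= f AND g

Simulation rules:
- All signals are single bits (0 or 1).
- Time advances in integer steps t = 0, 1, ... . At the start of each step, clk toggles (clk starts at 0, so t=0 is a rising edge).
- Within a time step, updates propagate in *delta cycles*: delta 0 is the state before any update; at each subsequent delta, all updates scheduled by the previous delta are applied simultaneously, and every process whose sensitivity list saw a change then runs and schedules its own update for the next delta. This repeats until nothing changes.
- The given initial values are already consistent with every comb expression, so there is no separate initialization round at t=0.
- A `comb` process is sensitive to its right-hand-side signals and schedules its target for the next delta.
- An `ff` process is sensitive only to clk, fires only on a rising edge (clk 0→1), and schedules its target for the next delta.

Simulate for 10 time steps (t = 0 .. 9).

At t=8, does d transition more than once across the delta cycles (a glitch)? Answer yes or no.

no

[bits: f,g,c,d,b,a,e,clk]
t=0: Δ0=10101000 Δ1=10101001 Δ2=10001001 Δ3=01010101 Δ4=11011101 Δ5=10011011 Δ6=00011101 Δ7=10011101 | 7Δ
t=1: Δ0=10011101 Δ1=10011100 | 1Δ
t=2: Δ0=10011100 Δ1=10011101 Δ2=10111101 Δ3=11101001 Δ4=10101111 Δ5=10101001 | 5Δ
t=3: Δ0=10101001 Δ1=10101000 | 1Δ
t=4: Δ0=10101000 Δ1=10101001 Δ2=10001001 Δ3=01010101 Δ4=11011101 Δ5=10011011 Δ6=00011101 Δ7=10011101 | 7Δ
t=5: Δ0=10011101 Δ1=10011100 | 1Δ
t=6: Δ0=10011100 Δ1=10011101 Δ2=10111101 Δ3=11101001 Δ4=10101111 Δ5=10101001 | 5Δ
t=7: Δ0=10101001 Δ1=10101000 | 1Δ
t=8: Δ0=10101000 Δ1=10101001 Δ2=10001001 Δ3=01010101 Δ4=11011101 Δ5=10011011 Δ6=00011101 Δ7=10011101 | 7Δ
t=9: Δ0=10011101 Δ1=10011100 | 1Δ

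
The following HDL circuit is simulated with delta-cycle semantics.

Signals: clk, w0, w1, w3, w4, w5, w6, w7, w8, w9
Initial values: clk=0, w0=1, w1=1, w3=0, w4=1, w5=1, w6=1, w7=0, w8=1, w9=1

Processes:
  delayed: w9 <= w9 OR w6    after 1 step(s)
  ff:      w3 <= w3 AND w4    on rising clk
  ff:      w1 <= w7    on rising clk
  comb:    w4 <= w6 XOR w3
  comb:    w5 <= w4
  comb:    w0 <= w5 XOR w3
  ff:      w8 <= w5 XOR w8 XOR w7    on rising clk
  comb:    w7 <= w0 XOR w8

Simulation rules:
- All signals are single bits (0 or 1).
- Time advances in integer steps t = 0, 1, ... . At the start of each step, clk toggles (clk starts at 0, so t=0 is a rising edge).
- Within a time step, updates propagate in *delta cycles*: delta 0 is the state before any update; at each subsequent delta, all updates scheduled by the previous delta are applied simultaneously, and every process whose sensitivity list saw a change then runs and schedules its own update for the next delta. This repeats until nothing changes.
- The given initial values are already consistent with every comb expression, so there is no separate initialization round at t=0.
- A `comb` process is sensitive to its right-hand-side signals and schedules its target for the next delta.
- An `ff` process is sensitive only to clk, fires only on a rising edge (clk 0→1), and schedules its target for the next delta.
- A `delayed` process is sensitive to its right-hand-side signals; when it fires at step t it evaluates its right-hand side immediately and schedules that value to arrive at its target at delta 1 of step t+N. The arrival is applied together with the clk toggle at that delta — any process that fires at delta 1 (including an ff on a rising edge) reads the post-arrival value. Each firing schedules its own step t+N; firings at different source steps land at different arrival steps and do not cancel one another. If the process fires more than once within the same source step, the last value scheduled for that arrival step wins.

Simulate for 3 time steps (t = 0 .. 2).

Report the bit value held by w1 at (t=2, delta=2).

t0.Δ0 w1=1 w9=1 clk=0 w5=1 w6=1 w4=1 w8=1 w7=0 w0=1 w3=0
t0.Δ1 w1=1 w9=1 clk=1 w5=1 w6=1 w4=1 w8=1 w7=0 w0=1 w3=0
t0.Δ2 w1=0 w9=1 clk=1 w5=1 w6=1 w4=1 w8=0 w7=0 w0=1 w3=0
t0.Δ3 w1=0 w9=1 clk=1 w5=1 w6=1 w4=1 w8=0 w7=1 w0=1 w3=0
t1.Δ0 w1=0 w9=1 clk=1 w5=1 w6=1 w4=1 w8=0 w7=1 w0=1 w3=0
t1.Δ1 w1=0 w9=1 clk=0 w5=1 w6=1 w4=1 w8=0 w7=1 w0=1 w3=0
t2.Δ0 w1=0 w9=1 clk=0 w5=1 w6=1 w4=1 w8=0 w7=1 w0=1 w3=0
t2.Δ1 w1=0 w9=1 clk=1 w5=1 w6=1 w4=1 w8=0 w7=1 w0=1 w3=0
t2.Δ2 w1=1 w9=1 clk=1 w5=1 w6=1 w4=1 w8=0 w7=1 w0=1 w3=0

1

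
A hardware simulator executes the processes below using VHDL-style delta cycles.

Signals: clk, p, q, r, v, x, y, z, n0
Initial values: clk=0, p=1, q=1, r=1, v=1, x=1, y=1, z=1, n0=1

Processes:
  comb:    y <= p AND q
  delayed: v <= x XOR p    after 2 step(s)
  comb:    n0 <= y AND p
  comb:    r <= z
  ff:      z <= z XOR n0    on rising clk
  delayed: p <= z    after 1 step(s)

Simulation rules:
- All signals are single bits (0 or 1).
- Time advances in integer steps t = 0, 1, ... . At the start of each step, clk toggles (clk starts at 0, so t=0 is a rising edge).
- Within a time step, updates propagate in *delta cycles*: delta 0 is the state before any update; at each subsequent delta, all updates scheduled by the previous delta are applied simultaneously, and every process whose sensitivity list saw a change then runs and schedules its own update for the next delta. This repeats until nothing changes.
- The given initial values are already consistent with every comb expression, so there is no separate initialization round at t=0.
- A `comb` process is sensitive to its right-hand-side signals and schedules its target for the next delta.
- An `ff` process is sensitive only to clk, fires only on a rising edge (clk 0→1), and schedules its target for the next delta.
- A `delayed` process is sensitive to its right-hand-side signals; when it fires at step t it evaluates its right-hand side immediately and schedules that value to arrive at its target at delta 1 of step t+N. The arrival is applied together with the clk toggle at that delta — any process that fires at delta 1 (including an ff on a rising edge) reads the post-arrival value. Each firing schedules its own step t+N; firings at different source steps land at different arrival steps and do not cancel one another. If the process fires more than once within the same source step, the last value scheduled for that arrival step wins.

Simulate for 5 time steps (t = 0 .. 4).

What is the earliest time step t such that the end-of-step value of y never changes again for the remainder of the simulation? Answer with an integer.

1

[bits: n0,v,p,q,clk,r,y,x,z]
t=0: Δ0=111101111 Δ1=111111111 Δ2=111111110 Δ3=111110110 | 3Δ
t=1: Δ0=111110110 Δ1=110100110 Δ2=010100010 | 2Δ
t=2: Δ0=010100010 Δ1=010110010 | 1Δ
t=3: Δ0=010110010 Δ1=010100010 | 1Δ
t=4: Δ0=010100010 Δ1=010110010 | 1Δ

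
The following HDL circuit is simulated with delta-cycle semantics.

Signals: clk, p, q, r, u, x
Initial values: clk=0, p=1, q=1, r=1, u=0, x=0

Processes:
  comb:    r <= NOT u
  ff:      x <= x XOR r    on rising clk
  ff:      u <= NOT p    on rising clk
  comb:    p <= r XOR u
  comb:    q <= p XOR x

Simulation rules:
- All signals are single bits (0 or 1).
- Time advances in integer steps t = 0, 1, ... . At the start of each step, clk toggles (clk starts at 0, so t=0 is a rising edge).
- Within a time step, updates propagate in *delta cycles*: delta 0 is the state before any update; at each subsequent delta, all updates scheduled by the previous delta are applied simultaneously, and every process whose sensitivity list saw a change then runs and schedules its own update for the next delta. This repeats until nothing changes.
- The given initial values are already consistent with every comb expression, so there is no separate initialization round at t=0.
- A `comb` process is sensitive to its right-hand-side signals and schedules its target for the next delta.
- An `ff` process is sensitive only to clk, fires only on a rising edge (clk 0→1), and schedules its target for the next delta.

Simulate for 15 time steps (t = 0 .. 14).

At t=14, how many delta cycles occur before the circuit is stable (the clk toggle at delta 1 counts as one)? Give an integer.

[bits: p,q,u,clk,r,x]
t=0: Δ0=110010 Δ1=110110 Δ2=110111 Δ3=100111 | 3Δ
t=1: Δ0=100111 Δ1=100011 | 1Δ
t=2: Δ0=100011 Δ1=100111 Δ2=100110 Δ3=110110 | 3Δ
t=3: Δ0=110110 Δ1=110010 | 1Δ
t=4: Δ0=110010 Δ1=110110 Δ2=110111 Δ3=100111 | 3Δ
t=5: Δ0=100111 Δ1=100011 | 1Δ
t=6: Δ0=100011 Δ1=100111 Δ2=100110 Δ3=110110 | 3Δ
t=7: Δ0=110110 Δ1=110010 | 1Δ
t=8: Δ0=110010 Δ1=110110 Δ2=110111 Δ3=100111 | 3Δ
t=9: Δ0=100111 Δ1=100011 | 1Δ
t=10: Δ0=100011 Δ1=100111 Δ2=100110 Δ3=110110 | 3Δ
t=11: Δ0=110110 Δ1=110010 | 1Δ
t=12: Δ0=110010 Δ1=110110 Δ2=110111 Δ3=100111 | 3Δ
t=13: Δ0=100111 Δ1=100011 | 1Δ
t=14: Δ0=100011 Δ1=100111 Δ2=100110 Δ3=110110 | 3Δ

3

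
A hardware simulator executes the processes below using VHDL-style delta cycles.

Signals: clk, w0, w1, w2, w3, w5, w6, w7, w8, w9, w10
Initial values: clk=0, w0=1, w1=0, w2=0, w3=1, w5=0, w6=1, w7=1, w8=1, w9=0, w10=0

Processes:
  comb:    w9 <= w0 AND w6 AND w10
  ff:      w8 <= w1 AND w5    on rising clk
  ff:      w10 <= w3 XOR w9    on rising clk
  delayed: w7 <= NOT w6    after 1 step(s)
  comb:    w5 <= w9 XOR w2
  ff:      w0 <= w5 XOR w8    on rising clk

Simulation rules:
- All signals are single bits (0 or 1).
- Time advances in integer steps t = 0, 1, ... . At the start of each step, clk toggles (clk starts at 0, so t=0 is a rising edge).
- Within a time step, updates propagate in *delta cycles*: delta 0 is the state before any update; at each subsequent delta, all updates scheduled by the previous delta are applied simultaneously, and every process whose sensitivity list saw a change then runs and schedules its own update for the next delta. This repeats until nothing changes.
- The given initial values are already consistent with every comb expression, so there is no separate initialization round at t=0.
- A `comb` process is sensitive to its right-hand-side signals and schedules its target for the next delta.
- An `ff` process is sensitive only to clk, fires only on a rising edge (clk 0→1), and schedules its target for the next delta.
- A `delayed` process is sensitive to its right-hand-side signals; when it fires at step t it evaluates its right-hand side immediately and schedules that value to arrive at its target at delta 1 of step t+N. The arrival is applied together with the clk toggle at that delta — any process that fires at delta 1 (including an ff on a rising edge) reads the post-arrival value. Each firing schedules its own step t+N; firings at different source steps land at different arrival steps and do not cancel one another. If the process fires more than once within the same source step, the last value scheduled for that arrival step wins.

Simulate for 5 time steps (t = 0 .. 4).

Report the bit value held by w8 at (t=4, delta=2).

0

t=0 Δ0: w10=0 w9=0 w0=1 w7=1 w6=1 w8=1 clk=0 w1=0 w2=0 w3=1 w5=0
  Δ1: clk:0→1
  Δ2: w10:0→1, w8:1→0
  Δ3: w9:0→1
  Δ4: w5:0→1
  (4Δ to stable)
t=1 Δ0: w10=1 w9=1 w0=1 w7=1 w6=1 w8=0 clk=1 w1=0 w2=0 w3=1 w5=1
  Δ1: clk:1→0
  (1Δ to stable)
t=2 Δ0: w10=1 w9=1 w0=1 w7=1 w6=1 w8=0 clk=0 w1=0 w2=0 w3=1 w5=1
  Δ1: clk:0→1
  Δ2: w10:1→0
  Δ3: w9:1→0
  Δ4: w5:1→0
  (4Δ to stable)
t=3 Δ0: w10=0 w9=0 w0=1 w7=1 w6=1 w8=0 clk=1 w1=0 w2=0 w3=1 w5=0
  Δ1: clk:1→0
  (1Δ to stable)
t=4 Δ0: w10=0 w9=0 w0=1 w7=1 w6=1 w8=0 clk=0 w1=0 w2=0 w3=1 w5=0
  Δ1: clk:0→1
  Δ2: w10:0→1, w0:1→0
  (2Δ to stable)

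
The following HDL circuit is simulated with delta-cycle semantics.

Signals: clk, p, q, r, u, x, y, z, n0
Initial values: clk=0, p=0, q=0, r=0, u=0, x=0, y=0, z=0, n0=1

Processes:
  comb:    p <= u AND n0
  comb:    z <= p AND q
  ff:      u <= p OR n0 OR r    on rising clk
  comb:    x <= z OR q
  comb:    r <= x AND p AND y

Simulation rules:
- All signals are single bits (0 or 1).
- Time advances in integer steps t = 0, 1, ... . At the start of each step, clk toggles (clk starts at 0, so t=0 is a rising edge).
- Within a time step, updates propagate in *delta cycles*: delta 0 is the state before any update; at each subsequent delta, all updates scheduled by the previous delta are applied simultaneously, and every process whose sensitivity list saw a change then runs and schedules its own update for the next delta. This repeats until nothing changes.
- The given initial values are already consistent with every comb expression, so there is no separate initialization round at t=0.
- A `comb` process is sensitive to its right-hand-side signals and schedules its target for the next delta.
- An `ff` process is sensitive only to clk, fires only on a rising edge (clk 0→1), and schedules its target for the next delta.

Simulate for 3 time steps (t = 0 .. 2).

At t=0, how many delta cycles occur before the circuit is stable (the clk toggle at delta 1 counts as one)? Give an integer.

t=0 Δ0: y=0 n0=1 z=0 p=0 clk=0 x=0 r=0 q=0 u=0
  Δ1: clk:0→1
  Δ2: u:0→1
  Δ3: p:0→1
  (3Δ to stable)
t=1 Δ0: y=0 n0=1 z=0 p=1 clk=1 x=0 r=0 q=0 u=1
  Δ1: clk:1→0
  (1Δ to stable)
t=2 Δ0: y=0 n0=1 z=0 p=1 clk=0 x=0 r=0 q=0 u=1
  Δ1: clk:0→1
  (1Δ to stable)

3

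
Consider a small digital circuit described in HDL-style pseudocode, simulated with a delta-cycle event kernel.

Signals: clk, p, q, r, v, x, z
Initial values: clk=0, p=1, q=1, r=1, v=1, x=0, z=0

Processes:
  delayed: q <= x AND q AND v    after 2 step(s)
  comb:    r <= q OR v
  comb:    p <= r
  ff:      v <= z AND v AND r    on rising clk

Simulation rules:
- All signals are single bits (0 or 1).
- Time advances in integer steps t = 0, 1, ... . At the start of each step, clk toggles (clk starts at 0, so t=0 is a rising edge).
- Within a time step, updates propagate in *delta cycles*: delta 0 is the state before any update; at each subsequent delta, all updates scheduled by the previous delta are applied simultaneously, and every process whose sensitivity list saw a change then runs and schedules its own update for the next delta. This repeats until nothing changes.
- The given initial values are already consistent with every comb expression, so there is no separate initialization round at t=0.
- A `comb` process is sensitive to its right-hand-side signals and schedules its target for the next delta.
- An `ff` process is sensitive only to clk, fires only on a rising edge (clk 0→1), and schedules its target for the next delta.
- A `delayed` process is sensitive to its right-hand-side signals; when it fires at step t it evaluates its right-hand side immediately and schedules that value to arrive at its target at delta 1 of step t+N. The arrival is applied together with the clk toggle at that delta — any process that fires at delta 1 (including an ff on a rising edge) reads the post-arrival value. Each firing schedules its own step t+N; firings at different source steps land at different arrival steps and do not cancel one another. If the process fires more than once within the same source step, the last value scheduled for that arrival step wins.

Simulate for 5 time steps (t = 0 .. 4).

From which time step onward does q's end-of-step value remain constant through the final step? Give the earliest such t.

t=0 Δ0: q=1 v=1 clk=0 x=0 z=0 p=1 r=1
  Δ1: clk:0→1
  Δ2: v:1→0
  (2Δ to stable)
t=1 Δ0: q=1 v=0 clk=1 x=0 z=0 p=1 r=1
  Δ1: clk:1→0
  (1Δ to stable)
t=2 Δ0: q=1 v=0 clk=0 x=0 z=0 p=1 r=1
  Δ1: q:1→0, clk:0→1
  Δ2: r:1→0
  Δ3: p:1→0
  (3Δ to stable)
t=3 Δ0: q=0 v=0 clk=1 x=0 z=0 p=0 r=0
  Δ1: clk:1→0
  (1Δ to stable)
t=4 Δ0: q=0 v=0 clk=0 x=0 z=0 p=0 r=0
  Δ1: clk:0→1
  (1Δ to stable)

2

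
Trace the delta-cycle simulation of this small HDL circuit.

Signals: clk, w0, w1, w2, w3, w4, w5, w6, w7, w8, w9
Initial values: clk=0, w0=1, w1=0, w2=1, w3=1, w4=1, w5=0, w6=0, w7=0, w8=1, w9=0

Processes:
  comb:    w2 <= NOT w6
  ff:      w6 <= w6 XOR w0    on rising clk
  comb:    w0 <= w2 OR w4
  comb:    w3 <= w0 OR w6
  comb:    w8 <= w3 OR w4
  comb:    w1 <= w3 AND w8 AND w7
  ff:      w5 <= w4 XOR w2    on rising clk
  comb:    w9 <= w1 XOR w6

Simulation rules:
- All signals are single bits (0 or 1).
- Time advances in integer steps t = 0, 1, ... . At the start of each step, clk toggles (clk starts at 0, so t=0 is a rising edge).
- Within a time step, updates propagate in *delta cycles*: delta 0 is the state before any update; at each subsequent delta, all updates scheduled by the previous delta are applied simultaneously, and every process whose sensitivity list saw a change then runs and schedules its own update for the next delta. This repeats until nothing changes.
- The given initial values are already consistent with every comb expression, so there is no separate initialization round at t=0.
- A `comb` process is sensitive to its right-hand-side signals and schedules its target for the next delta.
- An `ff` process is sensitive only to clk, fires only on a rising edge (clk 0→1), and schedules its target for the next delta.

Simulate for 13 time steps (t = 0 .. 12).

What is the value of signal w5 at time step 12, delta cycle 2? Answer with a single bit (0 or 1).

0

[bits: w5,w6,w2,w3,w9,w8,w0,clk,w7,w4,w1]
t=0: Δ0=00110110010 Δ1=00110111010 Δ2=01110111010 Δ3=01011111010 | 3Δ
t=1: Δ0=01011111010 Δ1=01011110010 | 1Δ
t=2: Δ0=01011110010 Δ1=01011111010 Δ2=10011111010 Δ3=10110111010 | 3Δ
t=3: Δ0=10110111010 Δ1=10110110010 | 1Δ
t=4: Δ0=10110110010 Δ1=10110111010 Δ2=01110111010 Δ3=01011111010 | 3Δ
t=5: Δ0=01011111010 Δ1=01011110010 | 1Δ
t=6: Δ0=01011110010 Δ1=01011111010 Δ2=10011111010 Δ3=10110111010 | 3Δ
t=7: Δ0=10110111010 Δ1=10110110010 | 1Δ
t=8: Δ0=10110110010 Δ1=10110111010 Δ2=01110111010 Δ3=01011111010 | 3Δ
t=9: Δ0=01011111010 Δ1=01011110010 | 1Δ
t=10: Δ0=01011110010 Δ1=01011111010 Δ2=10011111010 Δ3=10110111010 | 3Δ
t=11: Δ0=10110111010 Δ1=10110110010 | 1Δ
t=12: Δ0=10110110010 Δ1=10110111010 Δ2=01110111010 Δ3=01011111010 | 3Δ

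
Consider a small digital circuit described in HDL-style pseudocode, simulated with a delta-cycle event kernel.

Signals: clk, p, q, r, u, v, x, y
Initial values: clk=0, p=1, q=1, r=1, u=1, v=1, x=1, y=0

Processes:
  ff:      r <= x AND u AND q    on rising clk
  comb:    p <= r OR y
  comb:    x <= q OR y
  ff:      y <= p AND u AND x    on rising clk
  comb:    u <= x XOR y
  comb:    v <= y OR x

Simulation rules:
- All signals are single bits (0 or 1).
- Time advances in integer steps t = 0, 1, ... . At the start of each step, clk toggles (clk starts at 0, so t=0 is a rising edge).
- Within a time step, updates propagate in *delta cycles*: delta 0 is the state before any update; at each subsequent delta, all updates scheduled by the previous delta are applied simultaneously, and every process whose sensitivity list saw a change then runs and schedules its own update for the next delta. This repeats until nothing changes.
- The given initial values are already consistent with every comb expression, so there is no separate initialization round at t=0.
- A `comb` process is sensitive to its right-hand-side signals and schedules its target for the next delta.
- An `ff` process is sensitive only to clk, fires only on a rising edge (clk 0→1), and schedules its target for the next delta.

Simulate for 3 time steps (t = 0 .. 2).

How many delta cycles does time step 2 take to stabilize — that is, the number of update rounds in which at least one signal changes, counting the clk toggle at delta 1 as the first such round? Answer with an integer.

[bits: clk,r,p,q,v,y,x,u]
t=0: Δ0=01111011 Δ1=11111011 Δ2=11111111 Δ3=11111110 | 3Δ
t=1: Δ0=11111110 Δ1=01111110 | 1Δ
t=2: Δ0=01111110 Δ1=11111110 Δ2=10111010 Δ3=10011011 | 3Δ

3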